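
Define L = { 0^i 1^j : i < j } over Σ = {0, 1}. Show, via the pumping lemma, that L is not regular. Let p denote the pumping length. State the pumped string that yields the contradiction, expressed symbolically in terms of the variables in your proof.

Assume L is regular. Let p be the pumping length given by the pumping lemma.
Choose w = 0^p 1^{p+1} ∈ L, with |w| = 2p+1 ≥ p.
By the pumping lemma, w = xyz with |xy| ≤ p and |y| > 0.
The first p characters of w are 0's, so xy (and hence y) consists only of 0's. Write y = 0^k, 1 ≤ k ≤ p.
Consider xy^2z = 0^{p+k} 1^{p+1}. Since k ≥ 1, the 0-count p+k is at least p+1, so i < j fails; thus xy^2z ∉ L.
This contradicts the pumping lemma, so L is not regular.

0^{p+k} 1^{p+1}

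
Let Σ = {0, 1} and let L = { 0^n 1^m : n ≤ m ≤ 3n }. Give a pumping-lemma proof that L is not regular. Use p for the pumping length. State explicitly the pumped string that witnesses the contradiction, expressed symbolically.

Toward a contradiction, assume L is regular with pumping length p.
Take w = 0^p 1^p ∈ L (since p ≤ p ≤ 3p), with |w| = 2p ≥ p.
By the pumping lemma, w = xyz with |xy| ≤ p and y is nonempty.
The first p characters of w are 0's, so xy (and hence y) consists only of 0's. Write y = 0^k, 1 ≤ k ≤ p.
Pump with i = 2: xy^2z = 0^{p+k} 1^p. Now n = p+k > p = m, so the condition n ≤ m fails. Thus xy^2z ∉ L.
This is a contradiction; hence L is not regular.

0^{p+k} 1^p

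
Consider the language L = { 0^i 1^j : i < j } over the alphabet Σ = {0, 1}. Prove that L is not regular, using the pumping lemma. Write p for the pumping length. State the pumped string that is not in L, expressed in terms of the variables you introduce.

0^{p+k} 1^{p+1}

Suppose for contradiction that L is regular, and let p be the pumping length.
Choose w = 0^p 1^{p+1} ∈ L, with |w| = 2p+1 ≥ p.
The pumping lemma gives a decomposition w = xyz where |xy| ≤ p and |y| > 0.
The first p characters of w are 0's, so xy (and hence y) consists only of 0's. Write y = 0^k, 1 ≤ k ≤ p.
Consider xy^2z = 0^{p+k} 1^{p+1}. Since k ≥ 1, the 0-count p+k is at least p+1, so i < j fails; thus xy^2z ∉ L.
This is a contradiction; hence L is not regular.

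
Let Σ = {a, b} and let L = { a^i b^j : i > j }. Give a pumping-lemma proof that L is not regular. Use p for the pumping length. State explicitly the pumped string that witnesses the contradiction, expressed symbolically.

a^{p+1-k} b^p

Assume L is regular. Let p be the pumping length given by the pumping lemma.
Choose w = a^{p+1} b^p ∈ L, with |w| = 2p+1 ≥ p.
Write w = xyz as guaranteed by the lemma, with |xy| ≤ p and |y| > 0.
Since the first p symbols of w are all a's and |xy| ≤ p, y lies entirely in the leading a-block: y = a^k for some k with 1 ≤ k ≤ p.
Consider xy^0z = xz = a^{p+1-k} b^p. Since k ≥ 1, the a-count p+1-k is at most p, so i > j fails; thus xz ∉ L.
This is a contradiction; hence L is not regular.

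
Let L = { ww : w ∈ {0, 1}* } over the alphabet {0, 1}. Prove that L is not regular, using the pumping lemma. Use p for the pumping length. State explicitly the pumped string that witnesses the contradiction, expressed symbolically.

0^{p+k} 1^p 0^p 1^p

Assume L is regular. Let p be the pumping length given by the pumping lemma.
Take w = 0^p 1^p 0^p 1^p = uu where u = 0^p1^p; then w ∈ L and |w| = 4p ≥ p.
By the pumping lemma, w = xyz with |xy| ≤ p and |y| ≥ 1.
Since the first p symbols of w are all 0's and |xy| ≤ p, y lies entirely in the leading 0-block: y = 0^k for some k with 1 ≤ k ≤ p.
Pump with i = 2: xy^2z = 0^{p+k} 1^p 0^p 1^p, of length 4p+k. Suppose this equals vv. The string starts with 0 and ends with 1, so v does too; thus the boundary between the two copies of v is a 1→0 transition. There is exactly one such transition, at position 2p+k, so |v| = 2p+k and |vv| = 4p+2k ≠ 4p+k since k ≥ 1. So xy^2z ∉ L.
Contradiction. Therefore L is not regular.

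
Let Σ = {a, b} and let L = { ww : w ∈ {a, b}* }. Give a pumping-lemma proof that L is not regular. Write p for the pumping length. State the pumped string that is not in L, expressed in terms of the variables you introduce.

Suppose for contradiction that L is regular, and let p be the pumping length.
Take w = a^p b^p a^p b^p = uu where u = a^pb^p; then w ∈ L and |w| = 4p ≥ p.
By the pumping lemma, w = xyz with |xy| ≤ p and y is nonempty.
Because |xy| ≤ p and w begins with p copies of a, we have y = a^k with 1 ≤ k ≤ p.
Pump with i = 2: xy^2z = a^{p+k} b^p a^p b^p, of length 4p+k. Suppose this equals vv. The string starts with a and ends with b, so v does too; thus the boundary between the two copies of v is a b→a transition. There is exactly one such transition, at position 2p+k, so |v| = 2p+k and |vv| = 4p+2k ≠ 4p+k since k ≥ 1. So xy^2z ∉ L.
This contradicts the pumping lemma, so L is not regular.

a^{p+k} b^p a^p b^p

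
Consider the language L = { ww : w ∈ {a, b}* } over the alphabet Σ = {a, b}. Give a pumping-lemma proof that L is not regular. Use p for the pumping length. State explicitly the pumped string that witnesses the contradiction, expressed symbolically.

Suppose for contradiction that L is regular, and let p be the pumping length.
Take w = a^p b^p a^p b^p = uu where u = a^pb^p; then w ∈ L and |w| = 4p ≥ p.
The pumping lemma gives a decomposition w = xyz where |xy| ≤ p and y is nonempty.
Since the first p symbols of w are all a's and |xy| ≤ p, y lies entirely in the leading a-block: y = a^k for some k with 1 ≤ k ≤ p.
Pump with i = 2: xy^2z = a^{p+k} b^p a^p b^p, of length 4p+k. Suppose this equals vv. The string starts with a and ends with b, so v does too; thus the boundary between the two copies of v is a b→a transition. There is exactly one such transition, at position 2p+k, so |v| = 2p+k and |vv| = 4p+2k ≠ 4p+k since k ≥ 1. So xy^2z ∉ L.
This is a contradiction; hence L is not regular.

a^{p+k} b^p a^p b^p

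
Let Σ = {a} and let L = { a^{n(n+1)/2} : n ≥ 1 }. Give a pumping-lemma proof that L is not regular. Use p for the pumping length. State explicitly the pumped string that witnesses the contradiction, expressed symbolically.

Assume L is regular. Let p be the pumping length given by the pumping lemma.
Take w = a^{p(p+1)/2} ∈ L with |w| = p(p+1)/2 ≥ p.
Write w = xyz as guaranteed by the lemma, with |xy| ≤ p and |y| ≥ 1.
Then y = a^k for some k with 1 ≤ k ≤ p.
Pump with i = 2: xy^2z = a^{p(p+1)/2+k}. Since 1 ≤ k ≤ p, p(p+1)/2 < p(p+1)/2+k ≤ p(p+1)/2+p < (p+1)(p+2)/2, so p(p+1)/2+k is strictly between consecutive triangular numbers. So xy^2z ∉ L.
This contradicts the pumping lemma, so L is not regular.

a^{p(p+1)/2+k}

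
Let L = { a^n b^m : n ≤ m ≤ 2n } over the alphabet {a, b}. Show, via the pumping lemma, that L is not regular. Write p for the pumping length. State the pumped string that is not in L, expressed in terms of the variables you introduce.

Suppose for contradiction that L is regular, and let p be the pumping length.
Take w = a^p b^p ∈ L (since p ≤ p ≤ 2p), with |w| = 2p ≥ p.
The pumping lemma gives a decomposition w = xyz where |xy| ≤ p and |y| > 0.
The first p characters of w are a's, so xy (and hence y) consists only of a's. Write y = a^k, 1 ≤ k ≤ p.
Pump with i = 2: xy^2z = a^{p+k} b^p. Now n = p+k > p = m, so the condition n ≤ m fails. Thus xy^2z ∉ L.
This contradicts the pumping lemma, so L is not regular.

a^{p+k} b^p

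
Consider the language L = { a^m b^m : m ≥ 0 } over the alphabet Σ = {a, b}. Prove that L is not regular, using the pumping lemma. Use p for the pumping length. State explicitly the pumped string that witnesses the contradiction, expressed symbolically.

Toward a contradiction, assume L is regular with pumping length p.
Choose w = a^p b^p, which is in L with |w| = 2p ≥ p.
By the pumping lemma, w = xyz with |xy| ≤ p and |y| ≥ 1.
Since the first p symbols of w are all a's and |xy| ≤ p, y lies entirely in the leading a-block: y = a^k for some k with 1 ≤ k ≤ p.
Pump with i = 2: xy^2z = a^{p+k} b^p. For this to lie in L we would need p = p+k, which forces k = 0. But k ≥ 1, so xy^2z ∉ L.
This contradicts the pumping lemma, so L is not regular.

a^{p+k} b^p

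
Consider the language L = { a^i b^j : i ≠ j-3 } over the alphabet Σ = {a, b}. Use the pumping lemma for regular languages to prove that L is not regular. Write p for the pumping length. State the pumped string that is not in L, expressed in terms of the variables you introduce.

Assume L is regular. Let p be the pumping length given by the pumping lemma.
Choose w = a^p b^{p+p!+3}. Since p ≠ (p+p!+3)-3 = p+p!, w ∈ L; and |w| ≥ p.
Write w = xyz as guaranteed by the lemma, with |xy| ≤ p and y is nonempty.
The first p characters of w are a's, so xy (and hence y) consists only of a's. Write y = a^k, 1 ≤ k ≤ p.
Since 1 ≤ k ≤ p, k divides p!; set t = 1 + p!/k. Then xy^t z has p + (p!/k)·k = p + p! copies of a. Now the a-count is p+p! and (b-count)-3 = (p+p!+3)-3 = p+p!, so i ≠ j-3 fails. So xy^t z = a^{p+p!} b^{p+p!+3} ∉ L.
Contradiction. Therefore L is not regular.

a^{p+p!} b^{p+p!+3}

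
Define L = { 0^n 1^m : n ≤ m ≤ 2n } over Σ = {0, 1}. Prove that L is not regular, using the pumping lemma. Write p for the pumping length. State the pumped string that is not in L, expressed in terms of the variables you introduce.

Assume L is regular. Let p be the pumping length given by the pumping lemma.
Take w = 0^p 1^p ∈ L (since p ≤ p ≤ 2p), with |w| = 2p ≥ p.
By the pumping lemma, w = xyz with |xy| ≤ p and |y| ≥ 1.
The first p characters of w are 0's, so xy (and hence y) consists only of 0's. Write y = 0^k, 1 ≤ k ≤ p.
Pump with i = 2: xy^2z = 0^{p+k} 1^p. Now n = p+k > p = m, so the condition n ≤ m fails. Thus xy^2z ∉ L.
This is a contradiction; hence L is not regular.

0^{p+k} 1^p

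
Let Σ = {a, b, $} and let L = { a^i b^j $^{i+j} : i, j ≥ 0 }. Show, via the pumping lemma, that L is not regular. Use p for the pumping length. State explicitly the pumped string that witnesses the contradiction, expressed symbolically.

a^{p+k} b^p $^{2p}

Suppose for contradiction that L is regular, and let p be the pumping length.
Take w = a^p b^p $^{2p} ∈ L (with i=j=p, i+j=2p), |w| = 4p ≥ p.
The pumping lemma gives a decomposition w = xyz where |xy| ≤ p and |y| > 0.
Because |xy| ≤ p and w begins with p copies of a, we have y = a^k with 1 ≤ k ≤ p.
Consider xy^2z = a^{p+k} b^p $^{2p}. Now the a- and b-counts sum to 2p+k, but the $-count is 2p ≠ 2p+k. So xy^2z ∉ L.
Contradiction. Therefore L is not regular.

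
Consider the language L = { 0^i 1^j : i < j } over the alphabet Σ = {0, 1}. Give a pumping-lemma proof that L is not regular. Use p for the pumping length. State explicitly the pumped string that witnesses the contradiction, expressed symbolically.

Suppose for contradiction that L is regular, and let p be the pumping length.
Choose w = 0^p 1^{p+1} ∈ L, with |w| = 2p+1 ≥ p.
Write w = xyz as guaranteed by the lemma, with |xy| ≤ p and |y| > 0.
Since the first p symbols of w are all 0's and |xy| ≤ p, y lies entirely in the leading 0-block: y = 0^k for some k with 1 ≤ k ≤ p.
Consider xy^2z = 0^{p+k} 1^{p+1}. Since k ≥ 1, the 0-count p+k is at least p+1, so i < j fails; thus xy^2z ∉ L.
This contradicts the pumping lemma, so L is not regular.

0^{p+k} 1^{p+1}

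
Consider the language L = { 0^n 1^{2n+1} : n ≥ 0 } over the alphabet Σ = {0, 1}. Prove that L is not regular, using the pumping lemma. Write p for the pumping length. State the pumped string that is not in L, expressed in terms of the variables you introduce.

0^{p+k} 1^{2p+1}

Toward a contradiction, assume L is regular with pumping length p.
Take w = 0^p 1^{2p+1}. Then w ∈ L and |w| = 3p+1 ≥ p.
The pumping lemma gives a decomposition w = xyz where |xy| ≤ p and |y| > 0.
Since the first p symbols of w are all 0's and |xy| ≤ p, y lies entirely in the leading 0-block: y = 0^k for some k with 1 ≤ k ≤ p.
Pump with i = 2: xy^2z = 0^{p+k} 1^{2p+1}. For this to lie in L we would need 2p+1 = 2(p+k)+1, which forces k = 0. But k ≥ 1, so xy^2z ∉ L.
This is a contradiction; hence L is not regular.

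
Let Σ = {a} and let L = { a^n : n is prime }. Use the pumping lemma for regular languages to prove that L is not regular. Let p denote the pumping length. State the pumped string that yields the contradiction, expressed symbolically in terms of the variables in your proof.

a^{q(1+k)}

Assume L is regular. Let p be the pumping length given by the pumping lemma.
Let q be a prime with q ≥ p+2 (infinitely many primes exist), and take w = a^q ∈ L with |w| = q ≥ p.
The pumping lemma gives a decomposition w = xyz where |xy| ≤ p and y is nonempty.
Then y = a^k for some k with 1 ≤ k ≤ p.
Since 1 ≤ k ≤ p, |xz| = q-k. Pump with i = q+1: |xy^{q+1}z| = (q-k)+(q+1)k = q+qk = q(1+k), which is composite (both factors ≥ 2). So xy^{q+1}z = a^{q(1+k)} ∉ L.
Contradiction. Therefore L is not regular.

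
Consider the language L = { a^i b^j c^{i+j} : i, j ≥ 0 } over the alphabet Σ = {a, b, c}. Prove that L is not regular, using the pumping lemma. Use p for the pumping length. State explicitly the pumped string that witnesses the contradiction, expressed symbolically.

a^{p+k} b^p c^{2p}

Suppose for contradiction that L is regular, and let p be the pumping length.
Take w = a^p b^p c^{2p} ∈ L (with i=j=p, i+j=2p), |w| = 4p ≥ p.
The pumping lemma gives a decomposition w = xyz where |xy| ≤ p and y is nonempty.
Since the first p symbols of w are all a's and |xy| ≤ p, y lies entirely in the leading a-block: y = a^k for some k with 1 ≤ k ≤ p.
Consider xy^2z = a^{p+k} b^p c^{2p}. Now the a- and b-counts sum to 2p+k, but the c-count is 2p ≠ 2p+k. So xy^2z ∉ L.
Contradiction. Therefore L is not regular.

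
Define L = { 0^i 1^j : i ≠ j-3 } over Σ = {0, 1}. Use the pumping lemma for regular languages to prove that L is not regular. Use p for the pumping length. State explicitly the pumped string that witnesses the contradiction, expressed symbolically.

Assume L is regular. Let p be the pumping length given by the pumping lemma.
Choose w = 0^p 1^{p+p!+3}. Since p ≠ (p+p!+3)-3 = p+p!, w ∈ L; and |w| ≥ p.
Write w = xyz as guaranteed by the lemma, with |xy| ≤ p and |y| > 0.
Since the first p symbols of w are all 0's and |xy| ≤ p, y lies entirely in the leading 0-block: y = 0^k for some k with 1 ≤ k ≤ p.
Since 1 ≤ k ≤ p, k divides p!; set t = 1 + p!/k. Then xy^t z has p + (p!/k)·k = p + p! copies of 0. Now the 0-count is p+p! and (1-count)-3 = (p+p!+3)-3 = p+p!, so i ≠ j-3 fails. So xy^t z = 0^{p+p!} 1^{p+p!+3} ∉ L.
Contradiction. Therefore L is not regular.

0^{p+p!} 1^{p+p!+3}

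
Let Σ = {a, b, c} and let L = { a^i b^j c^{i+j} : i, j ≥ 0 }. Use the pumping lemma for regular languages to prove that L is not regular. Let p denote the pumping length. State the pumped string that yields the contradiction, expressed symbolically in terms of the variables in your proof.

Assume L is regular; let p be its pumping constant.
Take w = a^p b^p c^{2p} ∈ L (with i=j=p, i+j=2p), |w| = 4p ≥ p.
Write w = xyz as guaranteed by the lemma, with |xy| ≤ p and |y| ≥ 1.
The first p characters of w are a's, so xy (and hence y) consists only of a's. Write y = a^k, 1 ≤ k ≤ p.
Consider xy^2z = a^{p+k} b^p c^{2p}. Now the a- and b-counts sum to 2p+k, but the c-count is 2p ≠ 2p+k. So xy^2z ∉ L.
This contradicts the pumping lemma, so L is not regular.

a^{p+k} b^p c^{2p}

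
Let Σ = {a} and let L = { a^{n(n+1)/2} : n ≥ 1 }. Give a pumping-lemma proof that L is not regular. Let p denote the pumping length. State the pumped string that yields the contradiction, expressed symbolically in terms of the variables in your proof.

a^{p(p+1)/2+k}

Toward a contradiction, assume L is regular with pumping length p.
Take w = a^{p(p+1)/2} ∈ L with |w| = p(p+1)/2 ≥ p.
Write w = xyz as guaranteed by the lemma, with |xy| ≤ p and |y| ≥ 1.
Then y = a^k for some k with 1 ≤ k ≤ p.
Pump with i = 2: xy^2z = a^{p(p+1)/2+k}. Since 1 ≤ k ≤ p, p(p+1)/2 < p(p+1)/2+k ≤ p(p+1)/2+p < (p+1)(p+2)/2, so p(p+1)/2+k is strictly between consecutive triangular numbers. So xy^2z ∉ L.
This is a contradiction; hence L is not regular.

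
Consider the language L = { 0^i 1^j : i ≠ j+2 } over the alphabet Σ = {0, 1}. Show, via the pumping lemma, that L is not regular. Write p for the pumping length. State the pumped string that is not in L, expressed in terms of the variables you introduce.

Toward a contradiction, assume L is regular with pumping length p.
Choose w = 0^p 1^{p+p!-2}. Since p ≠ (p+p!-2)+2 = p+p!, w ∈ L; and |w| ≥ p.
The pumping lemma gives a decomposition w = xyz where |xy| ≤ p and |y| ≥ 1.
The first p characters of w are 0's, so xy (and hence y) consists only of 0's. Write y = 0^k, 1 ≤ k ≤ p.
Since 1 ≤ k ≤ p, k divides p!; set t = 1 + p!/k. Then xy^t z has p + (p!/k)·k = p + p! copies of 0. Now the 0-count is p+p! and (1-count)+2 = (p+p!-2)+2 = p+p!, so i ≠ j+2 fails. So xy^t z = 0^{p+p!} 1^{p+p!-2} ∉ L.
Contradiction. Therefore L is not regular.

0^{p+p!} 1^{p+p!-2}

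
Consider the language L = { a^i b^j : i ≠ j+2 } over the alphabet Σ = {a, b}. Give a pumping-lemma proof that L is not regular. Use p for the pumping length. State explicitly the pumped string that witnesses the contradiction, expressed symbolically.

Toward a contradiction, assume L is regular with pumping length p.
Choose w = a^p b^{p+p!-2}. Since p ≠ (p+p!-2)+2 = p+p!, w ∈ L; and |w| ≥ p.
The pumping lemma gives a decomposition w = xyz where |xy| ≤ p and |y| > 0.
The first p characters of w are a's, so xy (and hence y) consists only of a's. Write y = a^k, 1 ≤ k ≤ p.
Since 1 ≤ k ≤ p, k divides p!; set t = 1 + p!/k. Then xy^t z has p + (p!/k)·k = p + p! copies of a. Now the a-count is p+p! and (b-count)+2 = (p+p!-2)+2 = p+p!, so i ≠ j+2 fails. So xy^t z = a^{p+p!} b^{p+p!-2} ∉ L.
Contradiction. Therefore L is not regular.

a^{p+p!} b^{p+p!-2}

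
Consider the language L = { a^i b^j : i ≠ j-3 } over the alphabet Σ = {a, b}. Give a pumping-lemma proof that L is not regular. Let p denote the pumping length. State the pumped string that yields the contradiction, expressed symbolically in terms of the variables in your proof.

Assume L is regular; let p be its pumping constant.
Choose w = a^p b^{p+p!+3}. Since p ≠ (p+p!+3)-3 = p+p!, w ∈ L; and |w| ≥ p.
By the pumping lemma, w = xyz with |xy| ≤ p and y is nonempty.
Because |xy| ≤ p and w begins with p copies of a, we have y = a^k with 1 ≤ k ≤ p.
Since 1 ≤ k ≤ p, k divides p!; set t = 1 + p!/k. Then xy^t z has p + (p!/k)·k = p + p! copies of a. Now the a-count is p+p! and (b-count)-3 = (p+p!+3)-3 = p+p!, so i ≠ j-3 fails. So xy^t z = a^{p+p!} b^{p+p!+3} ∉ L.
This contradicts the pumping lemma, so L is not regular.

a^{p+p!} b^{p+p!+3}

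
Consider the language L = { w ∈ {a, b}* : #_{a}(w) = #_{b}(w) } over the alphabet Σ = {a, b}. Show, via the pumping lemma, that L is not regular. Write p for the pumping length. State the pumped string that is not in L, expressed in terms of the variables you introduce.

Assume L is regular. Let p be the pumping length given by the pumping lemma.
Choose w = a^p b^p ∈ L with |w| = 2p ≥ p.
Write w = xyz as guaranteed by the lemma, with |xy| ≤ p and y is nonempty.
Because |xy| ≤ p and w begins with p copies of a, we have y = a^k with 1 ≤ k ≤ p.
Pump with i = 2: xy^2z = a^{p+k} b^p has p+k occurrences of a but only p of b. Since k ≥ 1 the counts differ, so xy^2z ∉ L.
Contradiction. Therefore L is not regular.

a^{p+k} b^p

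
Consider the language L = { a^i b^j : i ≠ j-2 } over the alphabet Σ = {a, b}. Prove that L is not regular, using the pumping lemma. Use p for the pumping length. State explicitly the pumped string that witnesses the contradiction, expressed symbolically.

Toward a contradiction, assume L is regular with pumping length p.
Choose w = a^p b^{p+p!+2}. Since p ≠ (p+p!+2)-2 = p+p!, w ∈ L; and |w| ≥ p.
By the pumping lemma, w = xyz with |xy| ≤ p and |y| > 0.
Since the first p symbols of w are all a's and |xy| ≤ p, y lies entirely in the leading a-block: y = a^k for some k with 1 ≤ k ≤ p.
Since 1 ≤ k ≤ p, k divides p!; set t = 1 + p!/k. Then xy^t z has p + (p!/k)·k = p + p! copies of a. Now the a-count is p+p! and (b-count)-2 = (p+p!+2)-2 = p+p!, so i ≠ j-2 fails. So xy^t z = a^{p+p!} b^{p+p!+2} ∉ L.
This contradicts the pumping lemma, so L is not regular.

a^{p+p!} b^{p+p!+2}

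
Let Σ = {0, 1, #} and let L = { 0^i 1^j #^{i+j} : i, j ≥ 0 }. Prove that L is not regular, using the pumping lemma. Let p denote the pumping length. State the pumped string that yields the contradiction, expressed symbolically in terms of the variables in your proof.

0^{p+k} 1^p #^{2p}

Assume L is regular; let p be its pumping constant.
Take w = 0^p 1^p #^{2p} ∈ L (with i=j=p, i+j=2p), |w| = 4p ≥ p.
Write w = xyz as guaranteed by the lemma, with |xy| ≤ p and |y| > 0.
Since the first p symbols of w are all 0's and |xy| ≤ p, y lies entirely in the leading 0-block: y = 0^k for some k with 1 ≤ k ≤ p.
Consider xy^2z = 0^{p+k} 1^p #^{2p}. Now the 0- and 1-counts sum to 2p+k, but the #-count is 2p ≠ 2p+k. So xy^2z ∉ L.
Contradiction. Therefore L is not regular.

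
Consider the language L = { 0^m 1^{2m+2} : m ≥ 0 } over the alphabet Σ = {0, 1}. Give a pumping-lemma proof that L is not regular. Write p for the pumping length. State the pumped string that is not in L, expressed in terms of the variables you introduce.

0^{p+k} 1^{2p+2}

Toward a contradiction, assume L is regular with pumping length p.
Let w = 0^p 1^{2p+2} ∈ L; note |w| = 3p+2 ≥ p.
Write w = xyz as guaranteed by the lemma, with |xy| ≤ p and |y| > 0.
The first p characters of w are 0's, so xy (and hence y) consists only of 0's. Write y = 0^k, 1 ≤ k ≤ p.
Pump with i = 2: xy^2z = 0^{p+k} 1^{2p+2}. For this to lie in L we would need 2p+2 = 2(p+k)+2, which forces k = 0. But k ≥ 1, so xy^2z ∉ L.
This contradicts the pumping lemma, so L is not regular.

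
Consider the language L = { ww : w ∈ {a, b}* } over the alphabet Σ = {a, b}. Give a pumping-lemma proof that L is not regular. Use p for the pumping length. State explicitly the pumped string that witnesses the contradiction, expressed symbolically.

Toward a contradiction, assume L is regular with pumping length p.
Take w = a^p b^p a^p b^p = uu where u = a^pb^p; then w ∈ L and |w| = 4p ≥ p.
Write w = xyz as guaranteed by the lemma, with |xy| ≤ p and |y| > 0.
Because |xy| ≤ p and w begins with p copies of a, we have y = a^k with 1 ≤ k ≤ p.
Pump with i = 2: xy^2z = a^{p+k} b^p a^p b^p, of length 4p+k. Suppose this equals vv. The string starts with a and ends with b, so v does too; thus the boundary between the two copies of v is a b→a transition. There is exactly one such transition, at position 2p+k, so |v| = 2p+k and |vv| = 4p+2k ≠ 4p+k since k ≥ 1. So xy^2z ∉ L.
This contradicts the pumping lemma, so L is not regular.

a^{p+k} b^p a^p b^p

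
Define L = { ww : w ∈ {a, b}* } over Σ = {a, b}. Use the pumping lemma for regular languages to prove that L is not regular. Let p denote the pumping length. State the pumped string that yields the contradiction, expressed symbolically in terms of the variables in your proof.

a^{p+k} b^p a^p b^p

Assume L is regular. Let p be the pumping length given by the pumping lemma.
Take w = a^p b^p a^p b^p = uu where u = a^pb^p; then w ∈ L and |w| = 4p ≥ p.
By the pumping lemma, w = xyz with |xy| ≤ p and y is nonempty.
The first p characters of w are a's, so xy (and hence y) consists only of a's. Write y = a^k, 1 ≤ k ≤ p.
Pump with i = 2: xy^2z = a^{p+k} b^p a^p b^p, of length 4p+k. Suppose this equals vv. The string starts with a and ends with b, so v does too; thus the boundary between the two copies of v is a b→a transition. There is exactly one such transition, at position 2p+k, so |v| = 2p+k and |vv| = 4p+2k ≠ 4p+k since k ≥ 1. So xy^2z ∉ L.
This is a contradiction; hence L is not regular.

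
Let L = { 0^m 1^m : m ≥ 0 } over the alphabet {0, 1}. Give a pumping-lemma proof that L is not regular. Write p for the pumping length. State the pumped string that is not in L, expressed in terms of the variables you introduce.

Suppose for contradiction that L is regular, and let p be the pumping length.
Let w = 0^p 1^p ∈ L; note |w| = 2p ≥ p.
Write w = xyz as guaranteed by the lemma, with |xy| ≤ p and y is nonempty.
Because |xy| ≤ p and w begins with p copies of 0, we have y = 0^k with 1 ≤ k ≤ p.
Pump with i = 2: xy^2z = 0^{p+k} 1^p. For this to lie in L we would need p = p+k, which forces k = 0. But k ≥ 1, so xy^2z ∉ L.
This contradicts the pumping lemma, so L is not regular.

0^{p+k} 1^p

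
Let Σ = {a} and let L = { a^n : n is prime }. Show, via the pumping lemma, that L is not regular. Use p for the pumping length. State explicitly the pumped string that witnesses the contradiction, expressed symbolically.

a^{q(1+k)}

Assume L is regular; let p be its pumping constant.
Let q be a prime with q ≥ p+2 (infinitely many primes exist), and take w = a^q ∈ L with |w| = q ≥ p.
Write w = xyz as guaranteed by the lemma, with |xy| ≤ p and |y| > 0.
Then y = a^k for some k with 1 ≤ k ≤ p.
Since 1 ≤ k ≤ p, |xz| = q-k. Pump with i = q+1: |xy^{q+1}z| = (q-k)+(q+1)k = q+qk = q(1+k), which is composite (both factors ≥ 2). So xy^{q+1}z = a^{q(1+k)} ∉ L.
Contradiction. Therefore L is not regular.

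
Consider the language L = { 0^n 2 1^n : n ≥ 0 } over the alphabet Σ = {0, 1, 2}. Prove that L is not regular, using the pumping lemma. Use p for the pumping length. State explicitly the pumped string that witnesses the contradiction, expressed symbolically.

0^{p+k} 2 1^p

Assume L is regular. Let p be the pumping length given by the pumping lemma.
Take w = 0^p 2 1^p ∈ L with |w| = 2p+1 ≥ p.
The pumping lemma gives a decomposition w = xyz where |xy| ≤ p and |y| ≥ 1.
Since the first p symbols of w are all 0's and |xy| ≤ p, y lies entirely in the leading 0-block: y = 0^k for some k with 1 ≤ k ≤ p.
Pump with i = 2: xy^2z = 0^{p+k} 2 1^p, which would require p+k = p. But k ≥ 1, so xy^2z ∉ L.
This contradicts the pumping lemma, so L is not regular.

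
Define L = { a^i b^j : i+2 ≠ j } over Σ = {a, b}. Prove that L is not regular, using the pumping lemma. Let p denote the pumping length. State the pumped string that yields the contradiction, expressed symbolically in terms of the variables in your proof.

Suppose for contradiction that L is regular, and let p be the pumping length.
Choose w = a^p b^{p+p!+2}. Since p ≠ (p+p!+2)-2 = p+p!, w ∈ L; and |w| ≥ p.
The pumping lemma gives a decomposition w = xyz where |xy| ≤ p and |y| ≥ 1.
Since the first p symbols of w are all a's and |xy| ≤ p, y lies entirely in the leading a-block: y = a^k for some k with 1 ≤ k ≤ p.
Since 1 ≤ k ≤ p, k divides p!; set t = 1 + p!/k. Then xy^t z has p + (p!/k)·k = p + p! copies of a. Now the a-count is p+p! and (b-count)-2 = (p+p!+2)-2 = p+p!, so i+2 ≠ j fails. So xy^t z = a^{p+p!} b^{p+p!+2} ∉ L.
This is a contradiction; hence L is not regular.

a^{p+p!} b^{p+p!+2}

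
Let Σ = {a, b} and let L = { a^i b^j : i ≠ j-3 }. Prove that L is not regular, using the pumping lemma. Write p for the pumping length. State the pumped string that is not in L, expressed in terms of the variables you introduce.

a^{p+p!} b^{p+p!+3}

Assume L is regular; let p be its pumping constant.
Choose w = a^p b^{p+p!+3}. Since p ≠ (p+p!+3)-3 = p+p!, w ∈ L; and |w| ≥ p.
By the pumping lemma, w = xyz with |xy| ≤ p and y is nonempty.
Since the first p symbols of w are all a's and |xy| ≤ p, y lies entirely in the leading a-block: y = a^k for some k with 1 ≤ k ≤ p.
Since 1 ≤ k ≤ p, k divides p!; set t = 1 + p!/k. Then xy^t z has p + (p!/k)·k = p + p! copies of a. Now the a-count is p+p! and (b-count)-3 = (p+p!+3)-3 = p+p!, so i ≠ j-3 fails. So xy^t z = a^{p+p!} b^{p+p!+3} ∉ L.
This is a contradiction; hence L is not regular.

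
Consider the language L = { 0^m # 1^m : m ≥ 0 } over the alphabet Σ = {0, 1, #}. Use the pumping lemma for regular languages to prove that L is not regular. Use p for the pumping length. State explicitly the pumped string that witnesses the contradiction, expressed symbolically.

0^{p+k} # 1^p

Toward a contradiction, assume L is regular with pumping length p.
Take w = 0^p # 1^p ∈ L with |w| = 2p+1 ≥ p.
Write w = xyz as guaranteed by the lemma, with |xy| ≤ p and |y| > 0.
Because |xy| ≤ p and w begins with p copies of 0, we have y = 0^k with 1 ≤ k ≤ p.
Pump with i = 2: xy^2z = 0^{p+k} # 1^p, which would require p+k = p. But k ≥ 1, so xy^2z ∉ L.
This contradicts the pumping lemma, so L is not regular.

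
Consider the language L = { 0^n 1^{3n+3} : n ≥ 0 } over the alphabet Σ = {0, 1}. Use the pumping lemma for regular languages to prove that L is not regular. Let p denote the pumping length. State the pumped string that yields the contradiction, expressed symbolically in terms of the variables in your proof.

0^{p+k} 1^{3p+3}

Toward a contradiction, assume L is regular with pumping length p.
Choose w = 0^p 1^{3p+3}, which is in L with |w| = 4p+3 ≥ p.
The pumping lemma gives a decomposition w = xyz where |xy| ≤ p and y is nonempty.
The first p characters of w are 0's, so xy (and hence y) consists only of 0's. Write y = 0^k, 1 ≤ k ≤ p.
Pump with i = 2: xy^2z = 0^{p+k} 1^{3p+3}. For this to lie in L we would need 3p+3 = 3(p+k)+3, which forces k = 0. But k ≥ 1, so xy^2z ∉ L.
This is a contradiction; hence L is not regular.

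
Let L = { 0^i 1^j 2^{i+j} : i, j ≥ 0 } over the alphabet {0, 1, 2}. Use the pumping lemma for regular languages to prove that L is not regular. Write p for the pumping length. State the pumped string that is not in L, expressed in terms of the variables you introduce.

Assume L is regular. Let p be the pumping length given by the pumping lemma.
Take w = 0^p 1^p 2^{2p} ∈ L (with i=j=p, i+j=2p), |w| = 4p ≥ p.
Write w = xyz as guaranteed by the lemma, with |xy| ≤ p and |y| > 0.
The first p characters of w are 0's, so xy (and hence y) consists only of 0's. Write y = 0^k, 1 ≤ k ≤ p.
Consider xy^2z = 0^{p+k} 1^p 2^{2p}. Now the 0- and 1-counts sum to 2p+k, but the 2-count is 2p ≠ 2p+k. So xy^2z ∉ L.
This is a contradiction; hence L is not regular.

0^{p+k} 1^p 2^{2p}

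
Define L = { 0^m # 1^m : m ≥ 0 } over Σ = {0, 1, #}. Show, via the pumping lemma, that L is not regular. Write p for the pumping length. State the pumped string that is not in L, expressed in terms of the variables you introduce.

Toward a contradiction, assume L is regular with pumping length p.
Take w = 0^p # 1^p ∈ L with |w| = 2p+1 ≥ p.
By the pumping lemma, w = xyz with |xy| ≤ p and |y| ≥ 1.
The first p characters of w are 0's, so xy (and hence y) consists only of 0's. Write y = 0^k, 1 ≤ k ≤ p.
Pump with i = 2: xy^2z = 0^{p+k} # 1^p, which would require p+k = p. But k ≥ 1, so xy^2z ∉ L.
Contradiction. Therefore L is not regular.

0^{p+k} # 1^p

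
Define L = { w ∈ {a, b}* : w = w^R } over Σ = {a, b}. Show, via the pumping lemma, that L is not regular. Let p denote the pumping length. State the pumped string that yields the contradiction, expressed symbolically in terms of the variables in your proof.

a^{p+k} b a^p

Assume L is regular; let p be its pumping constant.
Take w = a^p b a^p, a palindrome of length 2p+1 ≥ p.
The pumping lemma gives a decomposition w = xyz where |xy| ≤ p and y is nonempty.
Since the first p symbols of w are all a's and |xy| ≤ p, y lies entirely in the leading a-block: y = a^k for some k with 1 ≤ k ≤ p.
Pump with i = 2: xy^2z = a^{p+k} b a^p. Its reverse is a^p b a^{p+k}, which differs from xy^2z since k ≥ 1. So xy^2z is not a palindrome and xy^2z ∉ L.
Contradiction. Therefore L is not regular.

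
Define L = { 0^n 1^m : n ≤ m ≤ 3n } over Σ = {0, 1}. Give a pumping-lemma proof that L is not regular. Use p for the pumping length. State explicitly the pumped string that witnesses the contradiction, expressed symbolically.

Assume L is regular; let p be its pumping constant.
Take w = 0^p 1^p ∈ L (since p ≤ p ≤ 3p), with |w| = 2p ≥ p.
Write w = xyz as guaranteed by the lemma, with |xy| ≤ p and y is nonempty.
The first p characters of w are 0's, so xy (and hence y) consists only of 0's. Write y = 0^k, 1 ≤ k ≤ p.
Pump with i = 2: xy^2z = 0^{p+k} 1^p. Now n = p+k > p = m, so the condition n ≤ m fails. Thus xy^2z ∉ L.
This contradicts the pumping lemma, so L is not regular.

0^{p+k} 1^p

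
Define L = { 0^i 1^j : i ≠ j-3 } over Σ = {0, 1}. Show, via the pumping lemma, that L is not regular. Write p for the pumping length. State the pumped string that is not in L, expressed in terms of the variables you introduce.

Assume L is regular. Let p be the pumping length given by the pumping lemma.
Choose w = 0^p 1^{p+p!+3}. Since p ≠ (p+p!+3)-3 = p+p!, w ∈ L; and |w| ≥ p.
By the pumping lemma, w = xyz with |xy| ≤ p and |y| ≥ 1.
Because |xy| ≤ p and w begins with p copies of 0, we have y = 0^k with 1 ≤ k ≤ p.
Since 1 ≤ k ≤ p, k divides p!; set t = 1 + p!/k. Then xy^t z has p + (p!/k)·k = p + p! copies of 0. Now the 0-count is p+p! and (1-count)-3 = (p+p!+3)-3 = p+p!, so i ≠ j-3 fails. So xy^t z = 0^{p+p!} 1^{p+p!+3} ∉ L.
This is a contradiction; hence L is not regular.

0^{p+p!} 1^{p+p!+3}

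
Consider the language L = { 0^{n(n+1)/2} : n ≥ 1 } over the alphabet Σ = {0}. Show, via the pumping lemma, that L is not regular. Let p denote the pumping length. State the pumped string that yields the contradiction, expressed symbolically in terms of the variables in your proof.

0^{p(p+1)/2+k}

Toward a contradiction, assume L is regular with pumping length p.
Take w = 0^{p(p+1)/2} ∈ L with |w| = p(p+1)/2 ≥ p.
Write w = xyz as guaranteed by the lemma, with |xy| ≤ p and |y| > 0.
Then y = 0^k for some k with 1 ≤ k ≤ p.
Pump with i = 2: xy^2z = 0^{p(p+1)/2+k}. Since 1 ≤ k ≤ p, p(p+1)/2 < p(p+1)/2+k ≤ p(p+1)/2+p < (p+1)(p+2)/2, so p(p+1)/2+k is strictly between consecutive triangular numbers. So xy^2z ∉ L.
This is a contradiction; hence L is not regular.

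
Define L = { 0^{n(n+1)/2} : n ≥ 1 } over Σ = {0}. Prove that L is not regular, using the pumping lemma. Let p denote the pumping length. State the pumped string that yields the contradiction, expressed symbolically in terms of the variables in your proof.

Assume L is regular; let p be its pumping constant.
Take w = 0^{p(p+1)/2} ∈ L with |w| = p(p+1)/2 ≥ p.
By the pumping lemma, w = xyz with |xy| ≤ p and |y| > 0.
Then y = 0^k for some k with 1 ≤ k ≤ p.
Pump with i = 2: xy^2z = 0^{p(p+1)/2+k}. Since 1 ≤ k ≤ p, p(p+1)/2 < p(p+1)/2+k ≤ p(p+1)/2+p < (p+1)(p+2)/2, so p(p+1)/2+k is strictly between consecutive triangular numbers. So xy^2z ∉ L.
Contradiction. Therefore L is not regular.

0^{p(p+1)/2+k}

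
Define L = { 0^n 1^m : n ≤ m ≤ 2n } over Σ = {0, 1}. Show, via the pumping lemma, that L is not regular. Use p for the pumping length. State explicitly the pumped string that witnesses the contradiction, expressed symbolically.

Suppose for contradiction that L is regular, and let p be the pumping length.
Take w = 0^p 1^p ∈ L (since p ≤ p ≤ 2p), with |w| = 2p ≥ p.
The pumping lemma gives a decomposition w = xyz where |xy| ≤ p and |y| > 0.
Since the first p symbols of w are all 0's and |xy| ≤ p, y lies entirely in the leading 0-block: y = 0^k for some k with 1 ≤ k ≤ p.
Pump with i = 2: xy^2z = 0^{p+k} 1^p. Now n = p+k > p = m, so the condition n ≤ m fails. Thus xy^2z ∉ L.
This is a contradiction; hence L is not regular.

0^{p+k} 1^p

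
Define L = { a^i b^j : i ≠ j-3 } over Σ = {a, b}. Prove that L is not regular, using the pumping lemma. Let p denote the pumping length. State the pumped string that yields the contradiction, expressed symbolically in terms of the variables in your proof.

Assume L is regular; let p be its pumping constant.
Choose w = a^p b^{p+p!+3}. Since p ≠ (p+p!+3)-3 = p+p!, w ∈ L; and |w| ≥ p.
By the pumping lemma, w = xyz with |xy| ≤ p and y is nonempty.
Because |xy| ≤ p and w begins with p copies of a, we have y = a^k with 1 ≤ k ≤ p.
Since 1 ≤ k ≤ p, k divides p!; set t = 1 + p!/k. Then xy^t z has p + (p!/k)·k = p + p! copies of a. Now the a-count is p+p! and (b-count)-3 = (p+p!+3)-3 = p+p!, so i ≠ j-3 fails. So xy^t z = a^{p+p!} b^{p+p!+3} ∉ L.
This is a contradiction; hence L is not regular.

a^{p+p!} b^{p+p!+3}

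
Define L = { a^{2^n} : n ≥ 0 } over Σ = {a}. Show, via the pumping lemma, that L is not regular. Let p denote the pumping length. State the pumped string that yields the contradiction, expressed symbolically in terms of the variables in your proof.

a^{2^p+k}

Assume L is regular. Let p be the pumping length given by the pumping lemma.
Take w = a^{2^p} ∈ L with |w| = 2^p ≥ p.
The pumping lemma gives a decomposition w = xyz where |xy| ≤ p and |y| > 0.
Then y = a^k for some k with 1 ≤ k ≤ p.
Pump with i = 2: xy^2z = a^{2^p+k}. Since 1 ≤ k ≤ p < 2^p, we have 2^p < 2^p+k < 2^{p+1}, so 2^p+k is not a power of 2. So xy^2z ∉ L.
This contradicts the pumping lemma, so L is not regular.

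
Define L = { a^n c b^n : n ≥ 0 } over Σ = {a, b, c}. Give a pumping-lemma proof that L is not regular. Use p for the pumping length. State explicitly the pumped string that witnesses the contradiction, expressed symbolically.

a^{p+k} c b^p

Assume L is regular; let p be its pumping constant.
Take w = a^p c b^p ∈ L with |w| = 2p+1 ≥ p.
By the pumping lemma, w = xyz with |xy| ≤ p and |y| ≥ 1.
The first p characters of w are a's, so xy (and hence y) consists only of a's. Write y = a^k, 1 ≤ k ≤ p.
Pump with i = 2: xy^2z = a^{p+k} c b^p, which would require p+k = p. But k ≥ 1, so xy^2z ∉ L.
This contradicts the pumping lemma, so L is not regular.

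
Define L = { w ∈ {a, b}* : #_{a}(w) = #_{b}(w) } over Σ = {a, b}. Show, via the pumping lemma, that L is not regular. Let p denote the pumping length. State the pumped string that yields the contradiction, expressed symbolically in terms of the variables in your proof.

a^{p+k} b^p

Assume L is regular; let p be its pumping constant.
Choose w = a^p b^p ∈ L with |w| = 2p ≥ p.
Write w = xyz as guaranteed by the lemma, with |xy| ≤ p and |y| > 0.
Because |xy| ≤ p and w begins with p copies of a, we have y = a^k with 1 ≤ k ≤ p.
Pump with i = 2: xy^2z = a^{p+k} b^p has p+k occurrences of a but only p of b. Since k ≥ 1 the counts differ, so xy^2z ∉ L.
This contradicts the pumping lemma, so L is not regular.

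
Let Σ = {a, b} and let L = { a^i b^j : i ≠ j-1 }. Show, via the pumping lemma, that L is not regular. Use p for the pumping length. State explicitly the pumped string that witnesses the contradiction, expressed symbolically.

Assume L is regular. Let p be the pumping length given by the pumping lemma.
Choose w = a^p b^{p+p!+1}. Since p ≠ (p+p!+1)-1 = p+p!, w ∈ L; and |w| ≥ p.
The pumping lemma gives a decomposition w = xyz where |xy| ≤ p and |y| ≥ 1.
Since the first p symbols of w are all a's and |xy| ≤ p, y lies entirely in the leading a-block: y = a^k for some k with 1 ≤ k ≤ p.
Since 1 ≤ k ≤ p, k divides p!; set t = 1 + p!/k. Then xy^t z has p + (p!/k)·k = p + p! copies of a. Now the a-count is p+p! and (b-count)-1 = (p+p!+1)-1 = p+p!, so i ≠ j-1 fails. So xy^t z = a^{p+p!} b^{p+p!+1} ∉ L.
This is a contradiction; hence L is not regular.

a^{p+p!} b^{p+p!+1}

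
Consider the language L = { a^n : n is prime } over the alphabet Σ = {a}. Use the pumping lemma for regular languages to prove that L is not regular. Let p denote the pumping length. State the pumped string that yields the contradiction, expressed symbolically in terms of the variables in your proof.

Toward a contradiction, assume L is regular with pumping length p.
Let q be a prime with q ≥ p+2 (infinitely many primes exist), and take w = a^q ∈ L with |w| = q ≥ p.
The pumping lemma gives a decomposition w = xyz where |xy| ≤ p and |y| > 0.
Then y = a^k for some k with 1 ≤ k ≤ p.
Since 1 ≤ k ≤ p, |xz| = q-k. Pump with i = q+1: |xy^{q+1}z| = (q-k)+(q+1)k = q+qk = q(1+k), which is composite (both factors ≥ 2). So xy^{q+1}z = a^{q(1+k)} ∉ L.
Contradiction. Therefore L is not regular.

a^{q(1+k)}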